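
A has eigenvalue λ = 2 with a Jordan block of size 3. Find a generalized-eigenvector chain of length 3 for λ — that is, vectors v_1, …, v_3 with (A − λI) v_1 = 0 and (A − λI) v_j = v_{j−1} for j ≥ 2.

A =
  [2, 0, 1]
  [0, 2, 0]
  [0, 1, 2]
A Jordan chain for λ = 2 of length 3:
v_1 = (1, 0, 0)ᵀ
v_2 = (0, 0, 1)ᵀ
v_3 = (0, 1, 0)ᵀ

Let N = A − (2)·I. We want v_3 with N^3 v_3 = 0 but N^2 v_3 ≠ 0; then v_{j-1} := N · v_j for j = 3, …, 2.

Pick v_3 = (0, 1, 0)ᵀ.
Then v_2 = N · v_3 = (0, 0, 1)ᵀ.
Then v_1 = N · v_2 = (1, 0, 0)ᵀ.

Sanity check: (A − (2)·I) v_1 = (0, 0, 0)ᵀ = 0. ✓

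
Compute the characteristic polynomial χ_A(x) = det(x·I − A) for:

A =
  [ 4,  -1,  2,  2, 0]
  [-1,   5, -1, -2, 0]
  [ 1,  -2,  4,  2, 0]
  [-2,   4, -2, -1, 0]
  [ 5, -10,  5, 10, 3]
x^5 - 15*x^4 + 90*x^3 - 270*x^2 + 405*x - 243

Expanding det(x·I − A) (e.g. by cofactor expansion or by noting that A is similar to its Jordan form J, which has the same characteristic polynomial as A) gives
  χ_A(x) = x^5 - 15*x^4 + 90*x^3 - 270*x^2 + 405*x - 243
which factors as (x - 3)^5. The eigenvalues (with algebraic multiplicities) are λ = 3 with multiplicity 5.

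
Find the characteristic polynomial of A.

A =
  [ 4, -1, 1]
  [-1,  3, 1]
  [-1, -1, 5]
x^3 - 12*x^2 + 48*x - 64

Expanding det(x·I − A) (e.g. by cofactor expansion or by noting that A is similar to its Jordan form J, which has the same characteristic polynomial as A) gives
  χ_A(x) = x^3 - 12*x^2 + 48*x - 64
which factors as (x - 4)^3. The eigenvalues (with algebraic multiplicities) are λ = 4 with multiplicity 3.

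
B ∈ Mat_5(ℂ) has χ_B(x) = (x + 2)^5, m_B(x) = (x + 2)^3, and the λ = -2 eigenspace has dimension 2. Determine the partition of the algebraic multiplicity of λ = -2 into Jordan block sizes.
Block sizes for λ = -2: [3, 2]

Step 1 — from the characteristic polynomial, algebraic multiplicity of λ = -2 is 5. From dim ker(B − (-2)·I) = 2, there are exactly 2 Jordan blocks for λ = -2.
Step 2 — from the minimal polynomial, the factor (x + 2)^3 tells us the largest block for λ = -2 has size 3.
Step 3 — with total size 5, 2 blocks, and largest block 3, the block sizes (in nonincreasing order) are [3, 2].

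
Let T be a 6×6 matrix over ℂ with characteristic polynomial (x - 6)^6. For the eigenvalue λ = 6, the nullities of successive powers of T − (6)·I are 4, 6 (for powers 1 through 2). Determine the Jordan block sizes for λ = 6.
Block sizes for λ = 6: [2, 2, 1, 1]

From the dimensions of kernels of powers, the number of Jordan blocks of size at least j is d_j − d_{j−1} where d_j = dim ker(N^j) (with d_0 = 0). Computing the differences gives [4, 2].
The number of blocks of size exactly k is (#blocks of size ≥ k) − (#blocks of size ≥ k + 1), so the partition is: 2 block(s) of size 1, 2 block(s) of size 2.
In nonincreasing order the block sizes are [2, 2, 1, 1].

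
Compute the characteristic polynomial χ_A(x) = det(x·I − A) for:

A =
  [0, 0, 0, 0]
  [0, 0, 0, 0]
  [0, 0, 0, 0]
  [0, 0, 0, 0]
x^4

Expanding det(x·I − A) (e.g. by cofactor expansion or by noting that A is similar to its Jordan form J, which has the same characteristic polynomial as A) gives
  χ_A(x) = x^4
which factors as x^4. The eigenvalues (with algebraic multiplicities) are λ = 0 with multiplicity 4.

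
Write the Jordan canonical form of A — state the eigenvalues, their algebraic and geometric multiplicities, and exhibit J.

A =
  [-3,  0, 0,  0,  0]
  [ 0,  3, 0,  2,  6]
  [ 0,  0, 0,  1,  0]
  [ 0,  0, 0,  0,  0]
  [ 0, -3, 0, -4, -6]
J_1(-3) ⊕ J_1(-3) ⊕ J_2(0) ⊕ J_1(0)

The characteristic polynomial is
  det(x·I − A) = x^5 + 6*x^4 + 9*x^3 = x^3*(x + 3)^2

Eigenvalues and multiplicities (the geometric multiplicity of λ is n − rank(A − λI), which equals the number of Jordan blocks for λ):
  λ = -3: algebraic multiplicity = 2, geometric multiplicity = 2
  λ = 0: algebraic multiplicity = 3, geometric multiplicity = 2

Determining the block sizes for each eigenvalue:
  λ = -3: gm = am = 2, so every block has size 1 → block sizes [1, 1]
  λ = 0: 2 blocks summing to 3 forces exactly one block of size 2 and the rest size 1 → block sizes [2, 1]

Assembling the blocks gives a Jordan form
J =
  [-3,  0, 0, 0, 0]
  [ 0, -3, 0, 0, 0]
  [ 0,  0, 0, 1, 0]
  [ 0,  0, 0, 0, 0]
  [ 0,  0, 0, 0, 0]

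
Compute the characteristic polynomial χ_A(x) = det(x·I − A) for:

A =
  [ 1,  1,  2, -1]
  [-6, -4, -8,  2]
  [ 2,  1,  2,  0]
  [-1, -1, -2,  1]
x^4

Expanding det(x·I − A) (e.g. by cofactor expansion or by noting that A is similar to its Jordan form J, which has the same characteristic polynomial as A) gives
  χ_A(x) = x^4
which factors as x^4. The eigenvalues (with algebraic multiplicities) are λ = 0 with multiplicity 4.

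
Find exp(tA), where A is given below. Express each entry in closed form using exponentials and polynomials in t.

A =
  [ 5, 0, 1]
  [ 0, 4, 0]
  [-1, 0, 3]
e^{tA} =
  [t*exp(4*t) + exp(4*t), 0, t*exp(4*t)]
  [0, exp(4*t), 0]
  [-t*exp(4*t), 0, -t*exp(4*t) + exp(4*t)]

Strategy: write A = P · J · P⁻¹ where J is a Jordan canonical form, so e^{tA} = P · e^{tJ} · P⁻¹, and e^{tJ} can be computed block-by-block.

A has Jordan form
J =
  [4, 1, 0]
  [0, 4, 0]
  [0, 0, 4]
(up to reordering of blocks).

Per-block formulas:
  For a 1×1 block at λ = 4: exp(t · [4]) = [e^(4t)].
  For a 2×2 Jordan block J_2(4): exp(t · J_2(4)) = e^(4t)·(I + t·N), where N is the 2×2 nilpotent shift.

After assembling e^{tJ} and conjugating by P, we get:

e^{tA} =
  [t*exp(4*t) + exp(4*t), 0, t*exp(4*t)]
  [0, exp(4*t), 0]
  [-t*exp(4*t), 0, -t*exp(4*t) + exp(4*t)]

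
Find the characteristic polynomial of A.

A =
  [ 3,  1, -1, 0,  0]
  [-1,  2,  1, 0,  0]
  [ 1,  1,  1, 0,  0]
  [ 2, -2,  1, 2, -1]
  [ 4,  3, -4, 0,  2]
x^5 - 10*x^4 + 40*x^3 - 80*x^2 + 80*x - 32

Expanding det(x·I − A) (e.g. by cofactor expansion or by noting that A is similar to its Jordan form J, which has the same characteristic polynomial as A) gives
  χ_A(x) = x^5 - 10*x^4 + 40*x^3 - 80*x^2 + 80*x - 32
which factors as (x - 2)^5. The eigenvalues (with algebraic multiplicities) are λ = 2 with multiplicity 5.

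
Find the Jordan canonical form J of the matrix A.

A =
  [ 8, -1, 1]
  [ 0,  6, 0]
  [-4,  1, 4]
J_3(6)

The characteristic polynomial is
  det(x·I − A) = x^3 - 18*x^2 + 108*x - 216 = (x - 6)^3

Eigenvalues and multiplicities (the geometric multiplicity of λ is n − rank(A − λI), which equals the number of Jordan blocks for λ):
  λ = 6: algebraic multiplicity = 3, geometric multiplicity = 1

Determining the block sizes for each eigenvalue:
  λ = 6: one block (gm = 1), so the single block has size am = 3 → block sizes [3]

Assembling the blocks gives a Jordan form
J =
  [6, 1, 0]
  [0, 6, 1]
  [0, 0, 6]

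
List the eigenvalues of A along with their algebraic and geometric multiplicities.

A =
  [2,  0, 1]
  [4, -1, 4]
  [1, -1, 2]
λ = 1: alg = 3, geom = 1

Step 1 — factor the characteristic polynomial to read off the algebraic multiplicities:
  χ_A(x) = (x - 1)^3

Step 2 — compute geometric multiplicities via the rank-nullity identity g(λ) = n − rank(A − λI):
  rank(A − (1)·I) = 2, so dim ker(A − (1)·I) = n − 2 = 1

Summary:
  λ = 1: algebraic multiplicity = 3, geometric multiplicity = 1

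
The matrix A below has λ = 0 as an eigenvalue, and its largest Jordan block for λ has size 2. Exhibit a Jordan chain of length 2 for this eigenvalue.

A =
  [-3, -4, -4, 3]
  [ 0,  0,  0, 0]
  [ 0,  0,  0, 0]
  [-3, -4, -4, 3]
A Jordan chain for λ = 0 of length 2:
v_1 = (-3, 0, 0, -3)ᵀ
v_2 = (1, 0, 0, 0)ᵀ

Let N = A − (0)·I. We want v_2 with N^2 v_2 = 0 but N^1 v_2 ≠ 0; then v_{j-1} := N · v_j for j = 2, …, 2.

Pick v_2 = (1, 0, 0, 0)ᵀ.
Then v_1 = N · v_2 = (-3, 0, 0, -3)ᵀ.

Sanity check: (A − (0)·I) v_1 = (0, 0, 0, 0)ᵀ = 0. ✓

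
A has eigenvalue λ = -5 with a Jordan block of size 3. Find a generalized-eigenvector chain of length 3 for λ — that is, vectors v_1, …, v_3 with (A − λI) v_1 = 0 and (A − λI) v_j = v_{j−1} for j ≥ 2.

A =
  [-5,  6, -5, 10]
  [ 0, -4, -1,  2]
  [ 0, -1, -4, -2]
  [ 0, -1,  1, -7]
A Jordan chain for λ = -5 of length 3:
v_1 = (1, 0, 0, 0)ᵀ
v_2 = (6, 1, -1, -1)ᵀ
v_3 = (0, 1, 0, 0)ᵀ

Let N = A − (-5)·I. We want v_3 with N^3 v_3 = 0 but N^2 v_3 ≠ 0; then v_{j-1} := N · v_j for j = 3, …, 2.

Pick v_3 = (0, 1, 0, 0)ᵀ.
Then v_2 = N · v_3 = (6, 1, -1, -1)ᵀ.
Then v_1 = N · v_2 = (1, 0, 0, 0)ᵀ.

Sanity check: (A − (-5)·I) v_1 = (0, 0, 0, 0)ᵀ = 0. ✓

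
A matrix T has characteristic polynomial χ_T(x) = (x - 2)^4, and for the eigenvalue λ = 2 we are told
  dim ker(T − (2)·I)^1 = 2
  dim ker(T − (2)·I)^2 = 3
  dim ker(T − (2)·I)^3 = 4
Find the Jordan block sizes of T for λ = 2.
Block sizes for λ = 2: [3, 1]

From the dimensions of kernels of powers, the number of Jordan blocks of size at least j is d_j − d_{j−1} where d_j = dim ker(N^j) (with d_0 = 0). Computing the differences gives [2, 1, 1].
The number of blocks of size exactly k is (#blocks of size ≥ k) − (#blocks of size ≥ k + 1), so the partition is: 1 block(s) of size 1, 1 block(s) of size 3.
In nonincreasing order the block sizes are [3, 1].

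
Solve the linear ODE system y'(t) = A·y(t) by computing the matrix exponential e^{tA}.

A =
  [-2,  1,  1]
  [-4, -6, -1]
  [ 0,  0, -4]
e^{tA} =
  [2*t*exp(-4*t) + exp(-4*t), t*exp(-4*t), t^2*exp(-4*t)/2 + t*exp(-4*t)]
  [-4*t*exp(-4*t), -2*t*exp(-4*t) + exp(-4*t), -t^2*exp(-4*t) - t*exp(-4*t)]
  [0, 0, exp(-4*t)]

Strategy: write A = P · J · P⁻¹ where J is a Jordan canonical form, so e^{tA} = P · e^{tJ} · P⁻¹, and e^{tJ} can be computed block-by-block.

A has Jordan form
J =
  [-4,  1,  0]
  [ 0, -4,  1]
  [ 0,  0, -4]
(up to reordering of blocks).

Per-block formulas:
  For a 3×3 Jordan block J_3(-4): exp(t · J_3(-4)) = e^(-4t)·(I + t·N + (t^2/2)·N^2), where N is the 3×3 nilpotent shift.

After assembling e^{tJ} and conjugating by P, we get:

e^{tA} =
  [2*t*exp(-4*t) + exp(-4*t), t*exp(-4*t), t^2*exp(-4*t)/2 + t*exp(-4*t)]
  [-4*t*exp(-4*t), -2*t*exp(-4*t) + exp(-4*t), -t^2*exp(-4*t) - t*exp(-4*t)]
  [0, 0, exp(-4*t)]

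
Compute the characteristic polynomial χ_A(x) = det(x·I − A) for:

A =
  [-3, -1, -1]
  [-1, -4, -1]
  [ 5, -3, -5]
x^3 + 12*x^2 + 48*x + 64

Expanding det(x·I − A) (e.g. by cofactor expansion or by noting that A is similar to its Jordan form J, which has the same characteristic polynomial as A) gives
  χ_A(x) = x^3 + 12*x^2 + 48*x + 64
which factors as (x + 4)^3. The eigenvalues (with algebraic multiplicities) are λ = -4 with multiplicity 3.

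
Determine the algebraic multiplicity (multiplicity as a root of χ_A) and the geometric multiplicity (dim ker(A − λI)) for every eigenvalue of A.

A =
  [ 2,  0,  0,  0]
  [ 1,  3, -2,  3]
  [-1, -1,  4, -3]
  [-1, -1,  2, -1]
λ = 2: alg = 4, geom = 3

Step 1 — factor the characteristic polynomial to read off the algebraic multiplicities:
  χ_A(x) = (x - 2)^4

Step 2 — compute geometric multiplicities via the rank-nullity identity g(λ) = n − rank(A − λI):
  rank(A − (2)·I) = 1, so dim ker(A − (2)·I) = n − 1 = 3

Summary:
  λ = 2: algebraic multiplicity = 4, geometric multiplicity = 3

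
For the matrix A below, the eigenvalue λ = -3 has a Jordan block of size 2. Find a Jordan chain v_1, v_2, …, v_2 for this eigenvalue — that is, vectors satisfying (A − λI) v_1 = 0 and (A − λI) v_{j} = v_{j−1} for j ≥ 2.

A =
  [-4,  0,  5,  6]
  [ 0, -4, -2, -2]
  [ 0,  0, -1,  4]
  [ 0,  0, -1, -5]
A Jordan chain for λ = -3 of length 2:
v_1 = (4, -2, 2, -1)ᵀ
v_2 = (1, 0, 1, 0)ᵀ

Let N = A − (-3)·I. We want v_2 with N^2 v_2 = 0 but N^1 v_2 ≠ 0; then v_{j-1} := N · v_j for j = 2, …, 2.

Pick v_2 = (1, 0, 1, 0)ᵀ.
Then v_1 = N · v_2 = (4, -2, 2, -1)ᵀ.

Sanity check: (A − (-3)·I) v_1 = (0, 0, 0, 0)ᵀ = 0. ✓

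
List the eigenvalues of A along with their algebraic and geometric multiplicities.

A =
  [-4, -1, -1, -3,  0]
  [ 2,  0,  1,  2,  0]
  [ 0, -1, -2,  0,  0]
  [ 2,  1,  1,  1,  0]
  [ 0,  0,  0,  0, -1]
λ = -2: alg = 1, geom = 1; λ = -1: alg = 4, geom = 3

Step 1 — factor the characteristic polynomial to read off the algebraic multiplicities:
  χ_A(x) = (x + 1)^4*(x + 2)

Step 2 — compute geometric multiplicities via the rank-nullity identity g(λ) = n − rank(A − λI):
  rank(A − (-2)·I) = 4, so dim ker(A − (-2)·I) = n − 4 = 1
  rank(A − (-1)·I) = 2, so dim ker(A − (-1)·I) = n − 2 = 3

Summary:
  λ = -2: algebraic multiplicity = 1, geometric multiplicity = 1
  λ = -1: algebraic multiplicity = 4, geometric multiplicity = 3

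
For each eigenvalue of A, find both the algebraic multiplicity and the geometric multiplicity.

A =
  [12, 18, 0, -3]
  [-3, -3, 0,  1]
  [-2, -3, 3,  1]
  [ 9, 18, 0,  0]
λ = 3: alg = 4, geom = 2

Step 1 — factor the characteristic polynomial to read off the algebraic multiplicities:
  χ_A(x) = (x - 3)^4

Step 2 — compute geometric multiplicities via the rank-nullity identity g(λ) = n − rank(A − λI):
  rank(A − (3)·I) = 2, so dim ker(A − (3)·I) = n − 2 = 2

Summary:
  λ = 3: algebraic multiplicity = 4, geometric multiplicity = 2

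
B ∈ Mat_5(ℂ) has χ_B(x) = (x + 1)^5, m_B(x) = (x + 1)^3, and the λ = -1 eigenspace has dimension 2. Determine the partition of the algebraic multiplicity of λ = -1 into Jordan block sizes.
Block sizes for λ = -1: [3, 2]

Step 1 — from the characteristic polynomial, algebraic multiplicity of λ = -1 is 5. From dim ker(B − (-1)·I) = 2, there are exactly 2 Jordan blocks for λ = -1.
Step 2 — from the minimal polynomial, the factor (x + 1)^3 tells us the largest block for λ = -1 has size 3.
Step 3 — with total size 5, 2 blocks, and largest block 3, the block sizes (in nonincreasing order) are [3, 2].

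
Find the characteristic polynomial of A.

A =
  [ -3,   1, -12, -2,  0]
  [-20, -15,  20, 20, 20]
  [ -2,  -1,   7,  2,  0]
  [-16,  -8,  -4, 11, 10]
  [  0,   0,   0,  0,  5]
x^5 - 5*x^4 - 50*x^3 + 250*x^2 + 625*x - 3125

Expanding det(x·I − A) (e.g. by cofactor expansion or by noting that A is similar to its Jordan form J, which has the same characteristic polynomial as A) gives
  χ_A(x) = x^5 - 5*x^4 - 50*x^3 + 250*x^2 + 625*x - 3125
which factors as (x - 5)^3*(x + 5)^2. The eigenvalues (with algebraic multiplicities) are λ = -5 with multiplicity 2, λ = 5 with multiplicity 3.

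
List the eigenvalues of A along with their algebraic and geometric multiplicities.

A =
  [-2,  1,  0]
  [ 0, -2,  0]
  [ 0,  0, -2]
λ = -2: alg = 3, geom = 2

Step 1 — factor the characteristic polynomial to read off the algebraic multiplicities:
  χ_A(x) = (x + 2)^3

Step 2 — compute geometric multiplicities via the rank-nullity identity g(λ) = n − rank(A − λI):
  rank(A − (-2)·I) = 1, so dim ker(A − (-2)·I) = n − 1 = 2

Summary:
  λ = -2: algebraic multiplicity = 3, geometric multiplicity = 2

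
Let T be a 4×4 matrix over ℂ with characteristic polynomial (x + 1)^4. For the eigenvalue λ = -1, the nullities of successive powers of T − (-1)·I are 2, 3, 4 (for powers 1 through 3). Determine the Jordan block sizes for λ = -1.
Block sizes for λ = -1: [3, 1]

From the dimensions of kernels of powers, the number of Jordan blocks of size at least j is d_j − d_{j−1} where d_j = dim ker(N^j) (with d_0 = 0). Computing the differences gives [2, 1, 1].
The number of blocks of size exactly k is (#blocks of size ≥ k) − (#blocks of size ≥ k + 1), so the partition is: 1 block(s) of size 1, 1 block(s) of size 3.
In nonincreasing order the block sizes are [3, 1].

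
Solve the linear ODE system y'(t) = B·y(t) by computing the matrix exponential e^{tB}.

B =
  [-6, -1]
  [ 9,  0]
e^{tB} =
  [-3*t*exp(-3*t) + exp(-3*t), -t*exp(-3*t)]
  [9*t*exp(-3*t), 3*t*exp(-3*t) + exp(-3*t)]

Strategy: write B = P · J · P⁻¹ where J is a Jordan canonical form, so e^{tB} = P · e^{tJ} · P⁻¹, and e^{tJ} can be computed block-by-block.

B has Jordan form
J =
  [-3,  1]
  [ 0, -3]
(up to reordering of blocks).

Per-block formulas:
  For a 2×2 Jordan block J_2(-3): exp(t · J_2(-3)) = e^(-3t)·(I + t·N), where N is the 2×2 nilpotent shift.

After assembling e^{tJ} and conjugating by P, we get:

e^{tB} =
  [-3*t*exp(-3*t) + exp(-3*t), -t*exp(-3*t)]
  [9*t*exp(-3*t), 3*t*exp(-3*t) + exp(-3*t)]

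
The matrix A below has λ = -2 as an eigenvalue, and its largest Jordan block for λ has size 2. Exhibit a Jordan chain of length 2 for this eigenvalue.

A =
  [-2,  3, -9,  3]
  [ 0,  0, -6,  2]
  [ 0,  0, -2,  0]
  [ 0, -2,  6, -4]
A Jordan chain for λ = -2 of length 2:
v_1 = (3, 2, 0, -2)ᵀ
v_2 = (0, 1, 0, 0)ᵀ

Let N = A − (-2)·I. We want v_2 with N^2 v_2 = 0 but N^1 v_2 ≠ 0; then v_{j-1} := N · v_j for j = 2, …, 2.

Pick v_2 = (0, 1, 0, 0)ᵀ.
Then v_1 = N · v_2 = (3, 2, 0, -2)ᵀ.

Sanity check: (A − (-2)·I) v_1 = (0, 0, 0, 0)ᵀ = 0. ✓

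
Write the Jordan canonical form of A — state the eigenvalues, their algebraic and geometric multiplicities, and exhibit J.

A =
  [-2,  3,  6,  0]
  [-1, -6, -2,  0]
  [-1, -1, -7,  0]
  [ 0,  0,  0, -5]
J_2(-5) ⊕ J_1(-5) ⊕ J_1(-5)

The characteristic polynomial is
  det(x·I − A) = x^4 + 20*x^3 + 150*x^2 + 500*x + 625 = (x + 5)^4

Eigenvalues and multiplicities (the geometric multiplicity of λ is n − rank(A − λI), which equals the number of Jordan blocks for λ):
  λ = -5: algebraic multiplicity = 4, geometric multiplicity = 3

Determining the block sizes for each eigenvalue:
  λ = -5: 3 blocks summing to 4 forces exactly one block of size 2 and the rest size 1 → block sizes [2, 1, 1]

Assembling the blocks gives a Jordan form
J =
  [-5,  1,  0,  0]
  [ 0, -5,  0,  0]
  [ 0,  0, -5,  0]
  [ 0,  0,  0, -5]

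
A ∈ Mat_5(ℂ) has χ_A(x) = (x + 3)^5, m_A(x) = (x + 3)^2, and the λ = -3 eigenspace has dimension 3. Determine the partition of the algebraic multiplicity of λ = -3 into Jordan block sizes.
Block sizes for λ = -3: [2, 2, 1]

Step 1 — from the characteristic polynomial, algebraic multiplicity of λ = -3 is 5. From dim ker(A − (-3)·I) = 3, there are exactly 3 Jordan blocks for λ = -3.
Step 2 — from the minimal polynomial, the factor (x + 3)^2 tells us the largest block for λ = -3 has size 2.
Step 3 — with total size 5, 3 blocks, and largest block 2, the block sizes (in nonincreasing order) are [2, 2, 1].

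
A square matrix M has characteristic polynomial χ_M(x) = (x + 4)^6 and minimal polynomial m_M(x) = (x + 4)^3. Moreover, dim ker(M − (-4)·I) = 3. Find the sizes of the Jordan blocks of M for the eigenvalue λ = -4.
Block sizes for λ = -4: [3, 2, 1]

Step 1 — from the characteristic polynomial, algebraic multiplicity of λ = -4 is 6. From dim ker(M − (-4)·I) = 3, there are exactly 3 Jordan blocks for λ = -4.
Step 2 — from the minimal polynomial, the factor (x + 4)^3 tells us the largest block for λ = -4 has size 3.
Step 3 — with total size 6, 3 blocks, and largest block 3, the block sizes (in nonincreasing order) are [3, 2, 1].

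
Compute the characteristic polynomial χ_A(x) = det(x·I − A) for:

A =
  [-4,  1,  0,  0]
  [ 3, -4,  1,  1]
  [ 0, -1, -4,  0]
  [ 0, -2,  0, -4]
x^4 + 16*x^3 + 96*x^2 + 256*x + 256

Expanding det(x·I − A) (e.g. by cofactor expansion or by noting that A is similar to its Jordan form J, which has the same characteristic polynomial as A) gives
  χ_A(x) = x^4 + 16*x^3 + 96*x^2 + 256*x + 256
which factors as (x + 4)^4. The eigenvalues (with algebraic multiplicities) are λ = -4 with multiplicity 4.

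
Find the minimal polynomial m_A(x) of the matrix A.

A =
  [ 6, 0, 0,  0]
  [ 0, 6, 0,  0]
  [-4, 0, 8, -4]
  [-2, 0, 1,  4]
x^2 - 12*x + 36

The characteristic polynomial is χ_A(x) = (x - 6)^4, so the eigenvalues are known. The minimal polynomial is
  m_A(x) = Π_λ (x − λ)^{k_λ}
where k_λ is the size of the *largest* Jordan block for λ (equivalently, the smallest k with (A − λI)^k v = 0 for every generalised eigenvector v of λ).

  λ = 6: largest Jordan block has size 2, contributing (x − 6)^2

So m_A(x) = (x - 6)^2 = x^2 - 12*x + 36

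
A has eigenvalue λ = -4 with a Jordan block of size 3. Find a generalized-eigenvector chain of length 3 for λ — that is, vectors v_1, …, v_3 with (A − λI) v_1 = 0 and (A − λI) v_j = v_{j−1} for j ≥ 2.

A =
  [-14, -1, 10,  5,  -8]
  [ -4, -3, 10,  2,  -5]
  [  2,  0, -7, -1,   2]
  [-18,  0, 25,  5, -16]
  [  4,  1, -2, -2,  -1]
A Jordan chain for λ = -4 of length 3:
v_1 = (2, 0, 0, 4, 0)ᵀ
v_2 = (-10, -4, 2, -18, 4)ᵀ
v_3 = (1, 0, 0, 0, 0)ᵀ

Let N = A − (-4)·I. We want v_3 with N^3 v_3 = 0 but N^2 v_3 ≠ 0; then v_{j-1} := N · v_j for j = 3, …, 2.

Pick v_3 = (1, 0, 0, 0, 0)ᵀ.
Then v_2 = N · v_3 = (-10, -4, 2, -18, 4)ᵀ.
Then v_1 = N · v_2 = (2, 0, 0, 4, 0)ᵀ.

Sanity check: (A − (-4)·I) v_1 = (0, 0, 0, 0, 0)ᵀ = 0. ✓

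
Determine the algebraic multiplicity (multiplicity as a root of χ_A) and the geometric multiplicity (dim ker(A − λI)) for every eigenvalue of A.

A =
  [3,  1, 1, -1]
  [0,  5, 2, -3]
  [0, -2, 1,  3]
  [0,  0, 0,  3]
λ = 3: alg = 4, geom = 2

Step 1 — factor the characteristic polynomial to read off the algebraic multiplicities:
  χ_A(x) = (x - 3)^4

Step 2 — compute geometric multiplicities via the rank-nullity identity g(λ) = n − rank(A − λI):
  rank(A − (3)·I) = 2, so dim ker(A − (3)·I) = n − 2 = 2

Summary:
  λ = 3: algebraic multiplicity = 4, geometric multiplicity = 2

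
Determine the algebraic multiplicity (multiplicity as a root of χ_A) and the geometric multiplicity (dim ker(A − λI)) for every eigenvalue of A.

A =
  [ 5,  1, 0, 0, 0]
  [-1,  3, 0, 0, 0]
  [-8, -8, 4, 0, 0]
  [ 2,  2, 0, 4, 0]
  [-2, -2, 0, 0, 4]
λ = 4: alg = 5, geom = 4

Step 1 — factor the characteristic polynomial to read off the algebraic multiplicities:
  χ_A(x) = (x - 4)^5

Step 2 — compute geometric multiplicities via the rank-nullity identity g(λ) = n − rank(A − λI):
  rank(A − (4)·I) = 1, so dim ker(A − (4)·I) = n − 1 = 4

Summary:
  λ = 4: algebraic multiplicity = 5, geometric multiplicity = 4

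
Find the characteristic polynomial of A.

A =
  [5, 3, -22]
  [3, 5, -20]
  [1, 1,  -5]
x^3 - 5*x^2 + 8*x - 4

Expanding det(x·I − A) (e.g. by cofactor expansion or by noting that A is similar to its Jordan form J, which has the same characteristic polynomial as A) gives
  χ_A(x) = x^3 - 5*x^2 + 8*x - 4
which factors as (x - 2)^2*(x - 1). The eigenvalues (with algebraic multiplicities) are λ = 1 with multiplicity 1, λ = 2 with multiplicity 2.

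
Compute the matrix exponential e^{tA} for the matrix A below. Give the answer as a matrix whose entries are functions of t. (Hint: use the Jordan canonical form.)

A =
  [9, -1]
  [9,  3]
e^{tA} =
  [3*t*exp(6*t) + exp(6*t), -t*exp(6*t)]
  [9*t*exp(6*t), -3*t*exp(6*t) + exp(6*t)]

Strategy: write A = P · J · P⁻¹ where J is a Jordan canonical form, so e^{tA} = P · e^{tJ} · P⁻¹, and e^{tJ} can be computed block-by-block.

A has Jordan form
J =
  [6, 1]
  [0, 6]
(up to reordering of blocks).

Per-block formulas:
  For a 2×2 Jordan block J_2(6): exp(t · J_2(6)) = e^(6t)·(I + t·N), where N is the 2×2 nilpotent shift.

After assembling e^{tJ} and conjugating by P, we get:

e^{tA} =
  [3*t*exp(6*t) + exp(6*t), -t*exp(6*t)]
  [9*t*exp(6*t), -3*t*exp(6*t) + exp(6*t)]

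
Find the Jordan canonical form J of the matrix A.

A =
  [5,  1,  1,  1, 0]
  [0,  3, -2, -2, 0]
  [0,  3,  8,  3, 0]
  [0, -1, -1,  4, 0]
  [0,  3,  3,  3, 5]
J_2(5) ⊕ J_1(5) ⊕ J_1(5) ⊕ J_1(5)

The characteristic polynomial is
  det(x·I − A) = x^5 - 25*x^4 + 250*x^3 - 1250*x^2 + 3125*x - 3125 = (x - 5)^5

Eigenvalues and multiplicities (the geometric multiplicity of λ is n − rank(A − λI), which equals the number of Jordan blocks for λ):
  λ = 5: algebraic multiplicity = 5, geometric multiplicity = 4

Determining the block sizes for each eigenvalue:
  λ = 5: 4 blocks summing to 5 forces exactly one block of size 2 and the rest size 1 → block sizes [2, 1, 1, 1]

Assembling the blocks gives a Jordan form
J =
  [5, 1, 0, 0, 0]
  [0, 5, 0, 0, 0]
  [0, 0, 5, 0, 0]
  [0, 0, 0, 5, 0]
  [0, 0, 0, 0, 5]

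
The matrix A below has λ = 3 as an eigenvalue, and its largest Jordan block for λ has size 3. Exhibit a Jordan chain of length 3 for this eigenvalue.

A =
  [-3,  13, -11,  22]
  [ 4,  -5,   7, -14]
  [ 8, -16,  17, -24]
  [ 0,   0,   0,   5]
A Jordan chain for λ = 3 of length 3:
v_1 = (-6, 4, 8, 0)ᵀ
v_2 = (13, -8, -16, 0)ᵀ
v_3 = (0, 1, 0, 0)ᵀ

Let N = A − (3)·I. We want v_3 with N^3 v_3 = 0 but N^2 v_3 ≠ 0; then v_{j-1} := N · v_j for j = 3, …, 2.

Pick v_3 = (0, 1, 0, 0)ᵀ.
Then v_2 = N · v_3 = (13, -8, -16, 0)ᵀ.
Then v_1 = N · v_2 = (-6, 4, 8, 0)ᵀ.

Sanity check: (A − (3)·I) v_1 = (0, 0, 0, 0)ᵀ = 0. ✓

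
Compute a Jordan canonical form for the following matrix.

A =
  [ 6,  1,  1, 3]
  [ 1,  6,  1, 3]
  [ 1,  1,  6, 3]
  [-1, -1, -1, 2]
J_2(5) ⊕ J_1(5) ⊕ J_1(5)

The characteristic polynomial is
  det(x·I − A) = x^4 - 20*x^3 + 150*x^2 - 500*x + 625 = (x - 5)^4

Eigenvalues and multiplicities (the geometric multiplicity of λ is n − rank(A − λI), which equals the number of Jordan blocks for λ):
  λ = 5: algebraic multiplicity = 4, geometric multiplicity = 3

Determining the block sizes for each eigenvalue:
  λ = 5: 3 blocks summing to 4 forces exactly one block of size 2 and the rest size 1 → block sizes [2, 1, 1]

Assembling the blocks gives a Jordan form
J =
  [5, 1, 0, 0]
  [0, 5, 0, 0]
  [0, 0, 5, 0]
  [0, 0, 0, 5]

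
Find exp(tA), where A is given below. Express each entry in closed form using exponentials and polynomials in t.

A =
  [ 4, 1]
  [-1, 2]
e^{tA} =
  [t*exp(3*t) + exp(3*t), t*exp(3*t)]
  [-t*exp(3*t), -t*exp(3*t) + exp(3*t)]

Strategy: write A = P · J · P⁻¹ where J is a Jordan canonical form, so e^{tA} = P · e^{tJ} · P⁻¹, and e^{tJ} can be computed block-by-block.

A has Jordan form
J =
  [3, 1]
  [0, 3]
(up to reordering of blocks).

Per-block formulas:
  For a 2×2 Jordan block J_2(3): exp(t · J_2(3)) = e^(3t)·(I + t·N), where N is the 2×2 nilpotent shift.

After assembling e^{tJ} and conjugating by P, we get:

e^{tA} =
  [t*exp(3*t) + exp(3*t), t*exp(3*t)]
  [-t*exp(3*t), -t*exp(3*t) + exp(3*t)]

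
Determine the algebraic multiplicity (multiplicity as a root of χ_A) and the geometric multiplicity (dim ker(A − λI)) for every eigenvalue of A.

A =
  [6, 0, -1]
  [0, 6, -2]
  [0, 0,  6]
λ = 6: alg = 3, geom = 2

Step 1 — factor the characteristic polynomial to read off the algebraic multiplicities:
  χ_A(x) = (x - 6)^3

Step 2 — compute geometric multiplicities via the rank-nullity identity g(λ) = n − rank(A − λI):
  rank(A − (6)·I) = 1, so dim ker(A − (6)·I) = n − 1 = 2

Summary:
  λ = 6: algebraic multiplicity = 3, geometric multiplicity = 2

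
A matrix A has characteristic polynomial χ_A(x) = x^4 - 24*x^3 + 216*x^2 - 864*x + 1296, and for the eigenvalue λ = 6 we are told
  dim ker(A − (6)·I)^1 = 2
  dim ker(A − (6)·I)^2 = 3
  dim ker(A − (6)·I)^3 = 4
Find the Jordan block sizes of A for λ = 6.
Block sizes for λ = 6: [3, 1]

From the dimensions of kernels of powers, the number of Jordan blocks of size at least j is d_j − d_{j−1} where d_j = dim ker(N^j) (with d_0 = 0). Computing the differences gives [2, 1, 1].
The number of blocks of size exactly k is (#blocks of size ≥ k) − (#blocks of size ≥ k + 1), so the partition is: 1 block(s) of size 1, 1 block(s) of size 3.
In nonincreasing order the block sizes are [3, 1].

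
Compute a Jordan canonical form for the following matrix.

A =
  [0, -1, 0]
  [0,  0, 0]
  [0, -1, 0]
J_2(0) ⊕ J_1(0)

The characteristic polynomial is
  det(x·I − A) = x^3

Eigenvalues and multiplicities (the geometric multiplicity of λ is n − rank(A − λI), which equals the number of Jordan blocks for λ):
  λ = 0: algebraic multiplicity = 3, geometric multiplicity = 2

Determining the block sizes for each eigenvalue:
  λ = 0: 2 blocks summing to 3 forces exactly one block of size 2 and the rest size 1 → block sizes [2, 1]

Assembling the blocks gives a Jordan form
J =
  [0, 1, 0]
  [0, 0, 0]
  [0, 0, 0]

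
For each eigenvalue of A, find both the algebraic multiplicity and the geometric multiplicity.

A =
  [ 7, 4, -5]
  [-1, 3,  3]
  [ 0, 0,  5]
λ = 5: alg = 3, geom = 1

Step 1 — factor the characteristic polynomial to read off the algebraic multiplicities:
  χ_A(x) = (x - 5)^3

Step 2 — compute geometric multiplicities via the rank-nullity identity g(λ) = n − rank(A − λI):
  rank(A − (5)·I) = 2, so dim ker(A − (5)·I) = n − 2 = 1

Summary:
  λ = 5: algebraic multiplicity = 3, geometric multiplicity = 1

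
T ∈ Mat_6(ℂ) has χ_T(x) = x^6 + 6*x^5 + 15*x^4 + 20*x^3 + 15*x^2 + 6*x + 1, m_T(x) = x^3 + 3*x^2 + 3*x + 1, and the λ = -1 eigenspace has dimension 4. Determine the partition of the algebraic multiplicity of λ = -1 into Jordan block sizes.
Block sizes for λ = -1: [3, 1, 1, 1]

Step 1 — from the characteristic polynomial, algebraic multiplicity of λ = -1 is 6. From dim ker(T − (-1)·I) = 4, there are exactly 4 Jordan blocks for λ = -1.
Step 2 — from the minimal polynomial, the factor (x + 1)^3 tells us the largest block for λ = -1 has size 3.
Step 3 — with total size 6, 4 blocks, and largest block 3, the block sizes (in nonincreasing order) are [3, 1, 1, 1].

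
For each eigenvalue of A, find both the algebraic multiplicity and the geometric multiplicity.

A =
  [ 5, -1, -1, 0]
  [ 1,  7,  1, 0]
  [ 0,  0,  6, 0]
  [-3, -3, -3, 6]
λ = 6: alg = 4, geom = 3

Step 1 — factor the characteristic polynomial to read off the algebraic multiplicities:
  χ_A(x) = (x - 6)^4

Step 2 — compute geometric multiplicities via the rank-nullity identity g(λ) = n − rank(A − λI):
  rank(A − (6)·I) = 1, so dim ker(A − (6)·I) = n − 1 = 3

Summary:
  λ = 6: algebraic multiplicity = 4, geometric multiplicity = 3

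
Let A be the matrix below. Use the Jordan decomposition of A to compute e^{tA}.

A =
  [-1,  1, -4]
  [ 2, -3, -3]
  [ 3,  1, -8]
e^{tA} =
  [-t^2*exp(-4*t)/2 + 3*t*exp(-4*t) + exp(-4*t), t*exp(-4*t), t^2*exp(-4*t)/2 - 4*t*exp(-4*t)]
  [-t^2*exp(-4*t)/2 + 2*t*exp(-4*t), t*exp(-4*t) + exp(-4*t), t^2*exp(-4*t)/2 - 3*t*exp(-4*t)]
  [-t^2*exp(-4*t)/2 + 3*t*exp(-4*t), t*exp(-4*t), t^2*exp(-4*t)/2 - 4*t*exp(-4*t) + exp(-4*t)]

Strategy: write A = P · J · P⁻¹ where J is a Jordan canonical form, so e^{tA} = P · e^{tJ} · P⁻¹, and e^{tJ} can be computed block-by-block.

A has Jordan form
J =
  [-4,  1,  0]
  [ 0, -4,  1]
  [ 0,  0, -4]
(up to reordering of blocks).

Per-block formulas:
  For a 3×3 Jordan block J_3(-4): exp(t · J_3(-4)) = e^(-4t)·(I + t·N + (t^2/2)·N^2), where N is the 3×3 nilpotent shift.

After assembling e^{tJ} and conjugating by P, we get:

e^{tA} =
  [-t^2*exp(-4*t)/2 + 3*t*exp(-4*t) + exp(-4*t), t*exp(-4*t), t^2*exp(-4*t)/2 - 4*t*exp(-4*t)]
  [-t^2*exp(-4*t)/2 + 2*t*exp(-4*t), t*exp(-4*t) + exp(-4*t), t^2*exp(-4*t)/2 - 3*t*exp(-4*t)]
  [-t^2*exp(-4*t)/2 + 3*t*exp(-4*t), t*exp(-4*t), t^2*exp(-4*t)/2 - 4*t*exp(-4*t) + exp(-4*t)]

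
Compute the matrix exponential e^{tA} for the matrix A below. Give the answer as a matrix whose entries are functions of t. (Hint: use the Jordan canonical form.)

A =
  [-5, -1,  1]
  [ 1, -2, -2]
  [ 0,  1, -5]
e^{tA} =
  [-t*exp(-4*t) + exp(-4*t), -t*exp(-4*t), t*exp(-4*t)]
  [t^2*exp(-4*t)/2 + t*exp(-4*t), t^2*exp(-4*t)/2 + 2*t*exp(-4*t) + exp(-4*t), -t^2*exp(-4*t)/2 - 2*t*exp(-4*t)]
  [t^2*exp(-4*t)/2, t^2*exp(-4*t)/2 + t*exp(-4*t), -t^2*exp(-4*t)/2 - t*exp(-4*t) + exp(-4*t)]

Strategy: write A = P · J · P⁻¹ where J is a Jordan canonical form, so e^{tA} = P · e^{tJ} · P⁻¹, and e^{tJ} can be computed block-by-block.

A has Jordan form
J =
  [-4,  1,  0]
  [ 0, -4,  1]
  [ 0,  0, -4]
(up to reordering of blocks).

Per-block formulas:
  For a 3×3 Jordan block J_3(-4): exp(t · J_3(-4)) = e^(-4t)·(I + t·N + (t^2/2)·N^2), where N is the 3×3 nilpotent shift.

After assembling e^{tJ} and conjugating by P, we get:

e^{tA} =
  [-t*exp(-4*t) + exp(-4*t), -t*exp(-4*t), t*exp(-4*t)]
  [t^2*exp(-4*t)/2 + t*exp(-4*t), t^2*exp(-4*t)/2 + 2*t*exp(-4*t) + exp(-4*t), -t^2*exp(-4*t)/2 - 2*t*exp(-4*t)]
  [t^2*exp(-4*t)/2, t^2*exp(-4*t)/2 + t*exp(-4*t), -t^2*exp(-4*t)/2 - t*exp(-4*t) + exp(-4*t)]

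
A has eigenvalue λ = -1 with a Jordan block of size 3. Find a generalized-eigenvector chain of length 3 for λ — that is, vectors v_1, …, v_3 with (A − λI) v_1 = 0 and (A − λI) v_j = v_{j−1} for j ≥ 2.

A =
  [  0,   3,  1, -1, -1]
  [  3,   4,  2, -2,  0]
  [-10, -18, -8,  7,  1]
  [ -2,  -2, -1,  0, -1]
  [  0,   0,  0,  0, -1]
A Jordan chain for λ = -1 of length 3:
v_1 = (2, 2, -8, 0, 0)ᵀ
v_2 = (1, 3, -10, -2, 0)ᵀ
v_3 = (1, 0, 0, 0, 0)ᵀ

Let N = A − (-1)·I. We want v_3 with N^3 v_3 = 0 but N^2 v_3 ≠ 0; then v_{j-1} := N · v_j for j = 3, …, 2.

Pick v_3 = (1, 0, 0, 0, 0)ᵀ.
Then v_2 = N · v_3 = (1, 3, -10, -2, 0)ᵀ.
Then v_1 = N · v_2 = (2, 2, -8, 0, 0)ᵀ.

Sanity check: (A − (-1)·I) v_1 = (0, 0, 0, 0, 0)ᵀ = 0. ✓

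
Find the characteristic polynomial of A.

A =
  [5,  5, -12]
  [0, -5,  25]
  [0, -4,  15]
x^3 - 15*x^2 + 75*x - 125

Expanding det(x·I − A) (e.g. by cofactor expansion or by noting that A is similar to its Jordan form J, which has the same characteristic polynomial as A) gives
  χ_A(x) = x^3 - 15*x^2 + 75*x - 125
which factors as (x - 5)^3. The eigenvalues (with algebraic multiplicities) are λ = 5 with multiplicity 3.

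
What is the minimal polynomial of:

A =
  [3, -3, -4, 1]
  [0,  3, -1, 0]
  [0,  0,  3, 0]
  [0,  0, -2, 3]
x^3 - 9*x^2 + 27*x - 27

The characteristic polynomial is χ_A(x) = (x - 3)^4, so the eigenvalues are known. The minimal polynomial is
  m_A(x) = Π_λ (x − λ)^{k_λ}
where k_λ is the size of the *largest* Jordan block for λ (equivalently, the smallest k with (A − λI)^k v = 0 for every generalised eigenvector v of λ).

  λ = 3: largest Jordan block has size 3, contributing (x − 3)^3

So m_A(x) = (x - 3)^3 = x^3 - 9*x^2 + 27*x - 27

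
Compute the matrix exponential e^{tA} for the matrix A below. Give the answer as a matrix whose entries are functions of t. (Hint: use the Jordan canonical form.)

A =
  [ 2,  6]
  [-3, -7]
e^{tA} =
  [2*exp(-t) - exp(-4*t), 2*exp(-t) - 2*exp(-4*t)]
  [-exp(-t) + exp(-4*t), -exp(-t) + 2*exp(-4*t)]

Strategy: write A = P · J · P⁻¹ where J is a Jordan canonical form, so e^{tA} = P · e^{tJ} · P⁻¹, and e^{tJ} can be computed block-by-block.

A has Jordan form
J =
  [-4,  0]
  [ 0, -1]
(up to reordering of blocks).

Per-block formulas:
  For a 1×1 block at λ = -1: exp(t · [-1]) = [e^(-1t)].
  For a 1×1 block at λ = -4: exp(t · [-4]) = [e^(-4t)].

After assembling e^{tJ} and conjugating by P, we get:

e^{tA} =
  [2*exp(-t) - exp(-4*t), 2*exp(-t) - 2*exp(-4*t)]
  [-exp(-t) + exp(-4*t), -exp(-t) + 2*exp(-4*t)]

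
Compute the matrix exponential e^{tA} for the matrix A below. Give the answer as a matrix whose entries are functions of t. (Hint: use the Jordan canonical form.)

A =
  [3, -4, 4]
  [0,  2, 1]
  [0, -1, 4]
e^{tA} =
  [exp(3*t), -4*t*exp(3*t), 4*t*exp(3*t)]
  [0, -t*exp(3*t) + exp(3*t), t*exp(3*t)]
  [0, -t*exp(3*t), t*exp(3*t) + exp(3*t)]

Strategy: write A = P · J · P⁻¹ where J is a Jordan canonical form, so e^{tA} = P · e^{tJ} · P⁻¹, and e^{tJ} can be computed block-by-block.

A has Jordan form
J =
  [3, 1, 0]
  [0, 3, 0]
  [0, 0, 3]
(up to reordering of blocks).

Per-block formulas:
  For a 1×1 block at λ = 3: exp(t · [3]) = [e^(3t)].
  For a 2×2 Jordan block J_2(3): exp(t · J_2(3)) = e^(3t)·(I + t·N), where N is the 2×2 nilpotent shift.

After assembling e^{tJ} and conjugating by P, we get:

e^{tA} =
  [exp(3*t), -4*t*exp(3*t), 4*t*exp(3*t)]
  [0, -t*exp(3*t) + exp(3*t), t*exp(3*t)]
  [0, -t*exp(3*t), t*exp(3*t) + exp(3*t)]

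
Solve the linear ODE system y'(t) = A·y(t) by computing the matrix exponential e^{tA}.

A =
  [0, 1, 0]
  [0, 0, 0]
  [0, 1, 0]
e^{tA} =
  [1, t, 0]
  [0, 1, 0]
  [0, t, 1]

Strategy: write A = P · J · P⁻¹ where J is a Jordan canonical form, so e^{tA} = P · e^{tJ} · P⁻¹, and e^{tJ} can be computed block-by-block.

A has Jordan form
J =
  [0, 1, 0]
  [0, 0, 0]
  [0, 0, 0]
(up to reordering of blocks).

Per-block formulas:
  For a 1×1 block at λ = 0: exp(t · [0]) = [e^(0t)].
  For a 2×2 Jordan block J_2(0): exp(t · J_2(0)) = e^(0t)·(I + t·N), where N is the 2×2 nilpotent shift.

After assembling e^{tJ} and conjugating by P, we get:

e^{tA} =
  [1, t, 0]
  [0, 1, 0]
  [0, t, 1]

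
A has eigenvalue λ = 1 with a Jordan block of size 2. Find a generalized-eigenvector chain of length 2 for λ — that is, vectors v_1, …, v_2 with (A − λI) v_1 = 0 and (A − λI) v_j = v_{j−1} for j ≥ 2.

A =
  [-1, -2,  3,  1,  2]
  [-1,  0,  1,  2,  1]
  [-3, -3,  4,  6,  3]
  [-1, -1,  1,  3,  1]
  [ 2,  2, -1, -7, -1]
A Jordan chain for λ = 1 of length 2:
v_1 = (-2, -1, -3, -1, 2)ᵀ
v_2 = (1, 0, 0, 0, 0)ᵀ

Let N = A − (1)·I. We want v_2 with N^2 v_2 = 0 but N^1 v_2 ≠ 0; then v_{j-1} := N · v_j for j = 2, …, 2.

Pick v_2 = (1, 0, 0, 0, 0)ᵀ.
Then v_1 = N · v_2 = (-2, -1, -3, -1, 2)ᵀ.

Sanity check: (A − (1)·I) v_1 = (0, 0, 0, 0, 0)ᵀ = 0. ✓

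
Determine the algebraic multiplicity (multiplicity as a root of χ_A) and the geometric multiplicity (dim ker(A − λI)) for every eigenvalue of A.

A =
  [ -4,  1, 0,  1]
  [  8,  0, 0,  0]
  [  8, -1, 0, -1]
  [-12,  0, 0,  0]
λ = -2: alg = 2, geom = 1; λ = 0: alg = 2, geom = 2

Step 1 — factor the characteristic polynomial to read off the algebraic multiplicities:
  χ_A(x) = x^2*(x + 2)^2

Step 2 — compute geometric multiplicities via the rank-nullity identity g(λ) = n − rank(A − λI):
  rank(A − (-2)·I) = 3, so dim ker(A − (-2)·I) = n − 3 = 1
  rank(A − (0)·I) = 2, so dim ker(A − (0)·I) = n − 2 = 2

Summary:
  λ = -2: algebraic multiplicity = 2, geometric multiplicity = 1
  λ = 0: algebraic multiplicity = 2, geometric multiplicity = 2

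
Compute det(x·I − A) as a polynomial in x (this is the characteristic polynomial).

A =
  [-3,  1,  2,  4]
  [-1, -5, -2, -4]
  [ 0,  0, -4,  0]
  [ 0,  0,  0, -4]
x^4 + 16*x^3 + 96*x^2 + 256*x + 256

Expanding det(x·I − A) (e.g. by cofactor expansion or by noting that A is similar to its Jordan form J, which has the same characteristic polynomial as A) gives
  χ_A(x) = x^4 + 16*x^3 + 96*x^2 + 256*x + 256
which factors as (x + 4)^4. The eigenvalues (with algebraic multiplicities) are λ = -4 with multiplicity 4.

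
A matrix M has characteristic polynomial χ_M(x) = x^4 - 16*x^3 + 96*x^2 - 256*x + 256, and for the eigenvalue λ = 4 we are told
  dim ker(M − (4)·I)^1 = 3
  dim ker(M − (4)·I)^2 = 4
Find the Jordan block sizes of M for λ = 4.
Block sizes for λ = 4: [2, 1, 1]

From the dimensions of kernels of powers, the number of Jordan blocks of size at least j is d_j − d_{j−1} where d_j = dim ker(N^j) (with d_0 = 0). Computing the differences gives [3, 1].
The number of blocks of size exactly k is (#blocks of size ≥ k) − (#blocks of size ≥ k + 1), so the partition is: 2 block(s) of size 1, 1 block(s) of size 2.
In nonincreasing order the block sizes are [2, 1, 1].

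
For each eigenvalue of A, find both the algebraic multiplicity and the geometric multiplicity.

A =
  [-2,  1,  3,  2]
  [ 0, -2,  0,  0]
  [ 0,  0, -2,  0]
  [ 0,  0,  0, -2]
λ = -2: alg = 4, geom = 3

Step 1 — factor the characteristic polynomial to read off the algebraic multiplicities:
  χ_A(x) = (x + 2)^4

Step 2 — compute geometric multiplicities via the rank-nullity identity g(λ) = n − rank(A − λI):
  rank(A − (-2)·I) = 1, so dim ker(A − (-2)·I) = n − 1 = 3

Summary:
  λ = -2: algebraic multiplicity = 4, geometric multiplicity = 3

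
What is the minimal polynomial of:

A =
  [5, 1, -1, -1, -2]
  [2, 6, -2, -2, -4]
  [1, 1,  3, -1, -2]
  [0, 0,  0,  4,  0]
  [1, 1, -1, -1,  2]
x^2 - 8*x + 16

The characteristic polynomial is χ_A(x) = (x - 4)^5, so the eigenvalues are known. The minimal polynomial is
  m_A(x) = Π_λ (x − λ)^{k_λ}
where k_λ is the size of the *largest* Jordan block for λ (equivalently, the smallest k with (A − λI)^k v = 0 for every generalised eigenvector v of λ).

  λ = 4: largest Jordan block has size 2, contributing (x − 4)^2

So m_A(x) = (x - 4)^2 = x^2 - 8*x + 16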